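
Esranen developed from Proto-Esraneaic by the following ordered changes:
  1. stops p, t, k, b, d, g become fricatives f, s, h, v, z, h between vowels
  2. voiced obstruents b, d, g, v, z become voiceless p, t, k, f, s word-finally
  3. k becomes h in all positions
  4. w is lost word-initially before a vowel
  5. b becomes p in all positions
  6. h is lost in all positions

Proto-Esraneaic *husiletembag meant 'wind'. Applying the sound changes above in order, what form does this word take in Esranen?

Esranen: start from *husiletembag.
  rule 1 (intervocalic lenition): husiletembag → husilesembag
  rule 2 (final devoicing): husilesembag → husilesembak
  rule 3 (unconditioned shift): husilesembak → husilesembah
  rule 4: no change — husilesembah
  rule 5 (unconditioned shift): husilesembah → husilesempah
  rule 6 (h-loss): husilesempah → usilesempa
  ⇒ Esranen usilesempa

usilesempa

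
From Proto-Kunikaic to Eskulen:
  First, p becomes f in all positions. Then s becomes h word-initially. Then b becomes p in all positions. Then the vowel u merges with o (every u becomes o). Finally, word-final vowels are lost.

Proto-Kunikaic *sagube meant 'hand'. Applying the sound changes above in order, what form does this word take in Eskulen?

Eskulen: *sagube
  sagube (rule 1 does not apply)
  sagube → hagube   [debuccalisation]
  hagube → hagupe   [unconditioned shift]
  hagupe → hagope   [vowel merger]
  hagope → hagop   [apocope]
  giving Eskulen hagop.

hagop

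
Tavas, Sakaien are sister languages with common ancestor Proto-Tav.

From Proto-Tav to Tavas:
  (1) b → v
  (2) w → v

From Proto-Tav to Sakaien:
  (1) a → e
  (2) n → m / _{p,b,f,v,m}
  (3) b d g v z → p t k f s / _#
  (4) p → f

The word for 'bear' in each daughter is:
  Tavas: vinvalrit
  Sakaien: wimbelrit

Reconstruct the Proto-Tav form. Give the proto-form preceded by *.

*winbalrit

Position 1: Tavas has v, Sakaien has w. Sakaien preserves w here (none of its changes turn any other segment into w), so the proto-segment is *w.
Position 4: Tavas has v, Sakaien has b. Sakaien preserves b here (none of its changes turn any other segment into b), so the proto-segment is *b.
Continuing position by position gives *winbalrit; check it forward:
Tavas: *winbalrit
  winbalrit → winvalrit   [unconditioned shift]
  winvalrit → vinvalrit   [unconditioned shift]
  giving Tavas vinvalrit.
Sakaien: *winbalrit
  winbalrit → winbelrit   [vowel merger]
  winbelrit → wimbelrit   [nasal place assimilation]
  wimbelrit (rule 3 does not apply)
  wimbelrit (rule 4 does not apply)
  giving Sakaien wimbelrit.
Only *winbalrit yields all of Tavas vinvalrit, Sakaien wimbelrit.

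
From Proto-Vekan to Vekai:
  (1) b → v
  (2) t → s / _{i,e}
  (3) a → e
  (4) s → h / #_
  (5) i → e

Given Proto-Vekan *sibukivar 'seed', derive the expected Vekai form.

Vekai: *sibukivar
  sibukivar → sivukivar   [unconditioned shift]
  sivukivar (rule 2 does not apply)
  sivukivar → sivukiver   [vowel merger]
  sivukiver → hivukiver   [debuccalisation]
  hivukiver → hevukever   [vowel merger]
  giving Vekai hevukever.

hevukever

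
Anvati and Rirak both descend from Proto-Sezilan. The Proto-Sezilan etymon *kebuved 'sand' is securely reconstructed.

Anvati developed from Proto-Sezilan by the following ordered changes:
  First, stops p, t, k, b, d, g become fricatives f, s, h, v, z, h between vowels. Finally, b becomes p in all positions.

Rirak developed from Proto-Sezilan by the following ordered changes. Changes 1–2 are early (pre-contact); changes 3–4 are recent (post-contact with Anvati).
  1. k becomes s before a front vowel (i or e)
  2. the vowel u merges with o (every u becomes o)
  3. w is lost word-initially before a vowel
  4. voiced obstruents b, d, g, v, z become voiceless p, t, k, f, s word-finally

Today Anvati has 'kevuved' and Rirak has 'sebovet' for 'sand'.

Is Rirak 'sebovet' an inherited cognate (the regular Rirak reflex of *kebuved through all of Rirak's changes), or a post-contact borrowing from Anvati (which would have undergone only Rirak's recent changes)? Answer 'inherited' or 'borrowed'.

inherited

If inherited, *kebuved would pass through all of Rirak's changes:
Rirak: *kebuved
  kebuved → sebuved   [palatalisation]
  sebuved → seboved   [vowel merger]
  seboved (rule 3 does not apply)
  seboved → sebovet   [final devoicing]
  giving Rirak sebovet.
If borrowed from Anvati 'kevuved' after the early changes, it would undergo only the recent ones:
  rule 3 (glide loss): no change (kevuved)
  rule 4 (final devoicing): kevuved → kevuvet
  ⇒ as a loan: kevuvet
Rirak 'sebovet' matches the inherited outcome exactly, so it is an inherited cognate, not a loan.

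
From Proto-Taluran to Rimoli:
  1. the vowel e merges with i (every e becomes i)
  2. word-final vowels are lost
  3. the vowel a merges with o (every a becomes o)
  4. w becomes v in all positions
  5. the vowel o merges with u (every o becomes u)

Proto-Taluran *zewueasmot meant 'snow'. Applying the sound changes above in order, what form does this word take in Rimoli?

Rimoli: *zewueasmot
  zewueasmot → ziwuiasmot   [vowel merger]
  ziwuiasmot (rule 2 does not apply)
  ziwuiasmot → ziwuiosmot   [vowel merger]
  ziwuiosmot → zivuiosmot   [unconditioned shift]
  zivuiosmot → zivuiusmut   [vowel merger]
  giving Rimoli zivuiusmut.

zivuiusmut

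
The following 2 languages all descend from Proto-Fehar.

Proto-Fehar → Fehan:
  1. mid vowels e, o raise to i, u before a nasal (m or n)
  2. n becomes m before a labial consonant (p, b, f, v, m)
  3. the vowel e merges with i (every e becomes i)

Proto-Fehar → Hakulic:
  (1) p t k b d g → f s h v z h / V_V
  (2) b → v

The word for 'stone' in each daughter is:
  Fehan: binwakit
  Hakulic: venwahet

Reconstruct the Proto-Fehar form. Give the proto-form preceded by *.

*benwaket

Position 2: Fehan has i, Hakulic has e. Hakulic preserves e here (none of its changes turn any other segment into e), so the proto-segment is *e.
Position 6: Fehan has k, Hakulic has h. Fehan preserves k here (none of its changes turn any other segment into k), so the proto-segment is *k.
Continuing position by position gives *benwaket; check it forward:
Fehan: start from *benwaket.
  rule 1 (pre-nasal raising): benwaket → binwaket
  rule 2: no change — binwaket
  rule 3 (vowel merger): binwaket → binwakit
  ⇒ Fehan binwakit
Hakulic: start from *benwaket.
  rule 1 (intervocalic lenition): benwaket → benwahet
  rule 2 (unconditioned shift): benwahet → venwahet
  ⇒ Hakulic venwahet
*benwaket is the unique common source.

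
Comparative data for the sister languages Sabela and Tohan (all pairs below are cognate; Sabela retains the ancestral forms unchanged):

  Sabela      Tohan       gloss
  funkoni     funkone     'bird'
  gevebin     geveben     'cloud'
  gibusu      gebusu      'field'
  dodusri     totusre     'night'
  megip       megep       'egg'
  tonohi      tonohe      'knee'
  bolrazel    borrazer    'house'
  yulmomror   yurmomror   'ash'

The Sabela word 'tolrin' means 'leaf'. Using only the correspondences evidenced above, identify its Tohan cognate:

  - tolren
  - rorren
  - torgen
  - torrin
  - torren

bolrazel ~ borrazer — Sabela l corresponds to Tohan r after a vowel, before r.
gevebin ~ geveben — Sabela i corresponds to Tohan e after a consonant, before a nasal.
Applying these to Sabela 'tolrin':
  tolrin → torrin   (l→r after a vowel, before r)
  torrin → torren   (i→e after a consonant, before a nasal)
So the Tohan cognate is 'torren'.

torren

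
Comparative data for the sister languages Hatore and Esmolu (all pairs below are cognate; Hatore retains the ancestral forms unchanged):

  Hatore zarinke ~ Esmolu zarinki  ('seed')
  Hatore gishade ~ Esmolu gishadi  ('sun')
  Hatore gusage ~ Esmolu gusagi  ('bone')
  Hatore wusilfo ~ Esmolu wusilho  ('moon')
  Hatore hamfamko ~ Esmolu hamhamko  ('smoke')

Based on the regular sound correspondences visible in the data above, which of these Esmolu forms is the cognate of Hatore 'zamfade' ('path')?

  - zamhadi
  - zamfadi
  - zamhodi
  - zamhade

zamhadi

hamfamko ~ hamhamko — Hatore f corresponds to Esmolu h after a consonant, before a back vowel.
zarinke ~ zarinki, gishade ~ gishadi — Hatore e corresponds to Esmolu i word-finally.
Applying these to Hatore 'zamfade':
  zamfade → zamhade   (f→h after a consonant, before a back vowel)
  zamhade → zamhadi   (e→i word-finally)
So the Esmolu cognate is 'zamhadi'.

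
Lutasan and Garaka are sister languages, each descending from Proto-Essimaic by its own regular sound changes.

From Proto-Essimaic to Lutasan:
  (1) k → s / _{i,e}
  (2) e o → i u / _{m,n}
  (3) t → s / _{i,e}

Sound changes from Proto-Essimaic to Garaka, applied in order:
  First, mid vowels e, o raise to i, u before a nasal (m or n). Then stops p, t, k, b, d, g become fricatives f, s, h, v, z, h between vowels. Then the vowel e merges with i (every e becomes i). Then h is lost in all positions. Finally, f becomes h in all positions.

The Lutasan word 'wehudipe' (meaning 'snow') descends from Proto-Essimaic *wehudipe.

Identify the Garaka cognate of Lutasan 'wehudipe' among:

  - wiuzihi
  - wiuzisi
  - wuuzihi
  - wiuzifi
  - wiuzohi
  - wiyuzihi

Garaka: *wehudipe > wehuzife > wihuzifi > wiuzifi > wiuzihi  (by intervocalic lenition, vowel merger, h-loss, unconditioned shift)

wiuzihi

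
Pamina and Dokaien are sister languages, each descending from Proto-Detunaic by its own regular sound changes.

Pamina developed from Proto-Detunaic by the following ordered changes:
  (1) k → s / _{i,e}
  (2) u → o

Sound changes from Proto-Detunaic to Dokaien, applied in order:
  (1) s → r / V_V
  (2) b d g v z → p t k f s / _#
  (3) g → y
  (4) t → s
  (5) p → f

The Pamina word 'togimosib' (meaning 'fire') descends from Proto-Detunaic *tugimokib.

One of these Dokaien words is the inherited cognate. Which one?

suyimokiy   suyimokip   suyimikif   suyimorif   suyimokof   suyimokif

suyimokif

Dokaien: start from *tugimokib.
  rule 1: no change — tugimokib
  rule 2 (final devoicing): tugimokib → tugimokip
  rule 3 (unconditioned shift): tugimokip → tuyimokip
  rule 4 (unconditioned shift): tuyimokip → suyimokip
  rule 5 (unconditioned shift): suyimokip → suyimokif
  ⇒ Dokaien suyimokif
Only 'suyimokif' matches the regular Dokaien development of *tugimokib.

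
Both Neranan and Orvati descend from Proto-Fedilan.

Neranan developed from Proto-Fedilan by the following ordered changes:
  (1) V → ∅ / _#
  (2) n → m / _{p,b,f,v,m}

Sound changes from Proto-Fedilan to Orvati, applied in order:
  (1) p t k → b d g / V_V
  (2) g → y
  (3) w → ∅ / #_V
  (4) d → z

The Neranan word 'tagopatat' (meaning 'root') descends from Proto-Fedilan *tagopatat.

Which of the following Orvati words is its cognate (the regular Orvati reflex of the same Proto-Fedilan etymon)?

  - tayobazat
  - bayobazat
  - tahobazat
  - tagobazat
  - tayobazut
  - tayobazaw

Orvati: start from *tagopatat.
  rule 1 (intervocalic voicing): tagopatat → tagobadat
  rule 2 (unconditioned shift): tagobadat → tayobadat
  rule 3: no change — tayobadat
  rule 4 (unconditioned shift): tayobadat → tayobazat
  ⇒ Orvati tayobazat
Only 'tayobazat' matches the regular Orvati development of *tagopatat.

tayobazat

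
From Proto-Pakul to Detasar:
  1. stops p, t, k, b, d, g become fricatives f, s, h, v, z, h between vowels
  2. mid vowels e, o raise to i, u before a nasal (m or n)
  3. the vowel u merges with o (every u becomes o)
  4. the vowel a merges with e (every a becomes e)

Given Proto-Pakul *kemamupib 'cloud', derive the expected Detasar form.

Detasar: start from *kemamupib.
  rule 1 (intervocalic lenition): kemamupib → kemamufib
  rule 2 (pre-nasal raising): kemamufib → kimamufib
  rule 3 (vowel merger): kimamufib → kimamofib
  rule 4 (vowel merger): kimamofib → kimemofib
  ⇒ Detasar kimemofib

kimemofib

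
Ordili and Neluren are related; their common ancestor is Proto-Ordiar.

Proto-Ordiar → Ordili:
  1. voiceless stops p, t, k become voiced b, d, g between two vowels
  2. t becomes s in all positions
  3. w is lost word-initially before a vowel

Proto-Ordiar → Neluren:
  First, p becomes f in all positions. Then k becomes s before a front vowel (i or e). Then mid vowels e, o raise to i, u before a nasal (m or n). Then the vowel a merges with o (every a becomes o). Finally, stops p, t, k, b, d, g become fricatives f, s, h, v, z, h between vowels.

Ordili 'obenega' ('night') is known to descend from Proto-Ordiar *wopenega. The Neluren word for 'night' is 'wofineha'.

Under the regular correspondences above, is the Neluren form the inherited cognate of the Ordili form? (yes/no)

Derive the expected Neluren reflex of *wopenega:
Neluren: *wopenega
  wopenega → wofenega   [unconditioned shift]
  wofenega (rule 2 does not apply)
  wofenega → wofinega   [pre-nasal raising]
  wofinega → wofinego   [vowel merger]
  wofinego → wofineho   [intervocalic lenition]
  giving Neluren wofineho.
The regular Neluren reflex would be 'wofineho', but the attested form is 'wofineha'. The correspondence is irregular, so they are not cognates (the Neluren form has a different source).

no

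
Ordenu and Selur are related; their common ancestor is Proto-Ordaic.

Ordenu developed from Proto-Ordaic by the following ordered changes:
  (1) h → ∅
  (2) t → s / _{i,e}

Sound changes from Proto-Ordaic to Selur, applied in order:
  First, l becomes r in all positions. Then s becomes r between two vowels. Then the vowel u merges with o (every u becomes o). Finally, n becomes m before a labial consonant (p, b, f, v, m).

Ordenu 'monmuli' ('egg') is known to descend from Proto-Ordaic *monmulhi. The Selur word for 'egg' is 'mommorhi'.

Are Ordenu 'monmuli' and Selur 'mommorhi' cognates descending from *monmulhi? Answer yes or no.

yes

Derive the expected Selur reflex of *monmulhi:
Selur: *monmulhi > monmurhi > monmorhi > mommorhi  (by unconditioned shift, vowel merger, nasal place assimilation)
Selur 'mommorhi' matches the regular reflex exactly, so the pair is cognate.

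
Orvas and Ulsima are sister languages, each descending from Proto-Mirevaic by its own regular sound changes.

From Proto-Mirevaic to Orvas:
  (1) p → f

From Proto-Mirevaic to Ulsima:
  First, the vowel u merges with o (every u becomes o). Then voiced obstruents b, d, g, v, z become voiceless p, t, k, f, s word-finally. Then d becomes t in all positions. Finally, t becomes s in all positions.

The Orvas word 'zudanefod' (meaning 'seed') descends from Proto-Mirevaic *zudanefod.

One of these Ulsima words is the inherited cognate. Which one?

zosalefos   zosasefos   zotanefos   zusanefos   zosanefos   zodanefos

Ulsima: start from *zudanefod.
  rule 1 (vowel merger): zudanefod → zodanefod
  rule 2 (final devoicing): zodanefod → zodanefot
  rule 3 (unconditioned shift): zodanefot → zotanefot
  rule 4 (unconditioned shift): zotanefot → zosanefos
  ⇒ Ulsima zosanefos
The other candidates each miss or misapply at least one Ulsima change.

zosanefos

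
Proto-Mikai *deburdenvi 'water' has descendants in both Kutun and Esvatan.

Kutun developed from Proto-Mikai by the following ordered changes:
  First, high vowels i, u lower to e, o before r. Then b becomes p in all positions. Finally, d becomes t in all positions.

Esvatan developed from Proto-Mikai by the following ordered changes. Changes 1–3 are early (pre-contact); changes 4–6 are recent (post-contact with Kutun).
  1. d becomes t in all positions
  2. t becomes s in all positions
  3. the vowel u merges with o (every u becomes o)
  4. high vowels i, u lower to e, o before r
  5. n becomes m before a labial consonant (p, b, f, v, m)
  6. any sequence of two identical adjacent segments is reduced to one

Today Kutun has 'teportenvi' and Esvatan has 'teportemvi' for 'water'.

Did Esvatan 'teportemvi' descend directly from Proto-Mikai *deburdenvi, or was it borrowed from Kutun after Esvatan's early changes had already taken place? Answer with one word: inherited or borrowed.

If inherited, *deburdenvi would pass through all of Esvatan's changes:
Esvatan: *deburdenvi
  deburdenvi → teburtenvi   [unconditioned shift]
  teburtenvi → sebursenvi   [unconditioned shift]
  sebursenvi → seborsenvi   [vowel merger]
  seborsenvi (rule 4 does not apply)
  seborsenvi → seborsemvi   [nasal place assimilation]
  seborsemvi (rule 6 does not apply)
  giving Esvatan seborsemvi.
If borrowed from Kutun 'teportenvi' after the early changes, it would undergo only the recent ones:
  rule 4 (pre-rhotic lowering): no change (teportenvi)
  rule 5 (nasal place assimilation): teportenvi → teportemvi
  rule 6 (degemination): no change (teportemvi)
  ⇒ as a loan: teportemvi
Esvatan 'teportemvi' matches the loan outcome 'teportemvi', not the inherited 'seborsemvi' — it skipped the early Esvatan changes, so it was borrowed from Kutun.

borrowed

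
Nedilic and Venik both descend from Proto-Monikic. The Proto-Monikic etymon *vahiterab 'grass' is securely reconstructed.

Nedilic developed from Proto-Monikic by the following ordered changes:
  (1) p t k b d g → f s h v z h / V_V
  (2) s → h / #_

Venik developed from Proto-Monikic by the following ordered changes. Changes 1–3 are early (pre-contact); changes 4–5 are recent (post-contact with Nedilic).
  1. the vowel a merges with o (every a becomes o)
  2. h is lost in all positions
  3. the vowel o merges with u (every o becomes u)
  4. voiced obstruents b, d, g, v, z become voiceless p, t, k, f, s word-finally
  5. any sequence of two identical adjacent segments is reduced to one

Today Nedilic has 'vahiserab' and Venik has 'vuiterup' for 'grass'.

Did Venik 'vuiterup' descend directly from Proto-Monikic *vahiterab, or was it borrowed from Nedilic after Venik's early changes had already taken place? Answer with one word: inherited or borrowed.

inherited

If inherited, *vahiterab would pass through all of Venik's changes:
Venik: *vahiterab
  vahiterab → vohiterob   [vowel merger]
  vohiterob → voiterob   [h-loss]
  voiterob → vuiterub   [vowel merger]
  vuiterub → vuiterup   [final devoicing]
  vuiterup (rule 5 does not apply)
  giving Venik vuiterup.
If borrowed from Nedilic 'vahiserab' after the early changes, it would undergo only the recent ones:
  rule 4 (final devoicing): vahiserab → vahiserap
  rule 5 (degemination): no change (vahiserap)
  ⇒ as a loan: vahiserap
Venik 'vuiterup' matches the inherited outcome exactly, so it is an inherited cognate, not a loan.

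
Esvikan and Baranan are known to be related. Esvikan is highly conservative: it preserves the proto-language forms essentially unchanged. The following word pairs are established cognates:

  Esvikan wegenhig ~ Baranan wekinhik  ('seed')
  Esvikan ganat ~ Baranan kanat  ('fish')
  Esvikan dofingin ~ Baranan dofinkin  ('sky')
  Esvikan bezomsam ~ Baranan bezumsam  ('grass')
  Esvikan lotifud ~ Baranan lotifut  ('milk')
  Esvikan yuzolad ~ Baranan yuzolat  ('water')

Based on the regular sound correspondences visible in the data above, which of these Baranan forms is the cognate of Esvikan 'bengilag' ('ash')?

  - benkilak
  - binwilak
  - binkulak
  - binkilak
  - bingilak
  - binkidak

binkilak

wegenhig ~ wekinhik — Esvikan e corresponds to Baranan i after a consonant, before a nasal.
dofingin ~ dofinkin — Esvikan g corresponds to Baranan k after a consonant, before a front vowel.
wegenhig ~ wekinhik — Esvikan g corresponds to Baranan k word-finally.
Applying these to Esvikan 'bengilag':
  bengilag → bingilag   (e→i after a consonant, before a nasal)
  bingilag → binkilag   (g→k after a consonant, before a front vowel)
  binkilag → binkilak   (g→k word-finally)
So the Baranan cognate is 'binkilak'.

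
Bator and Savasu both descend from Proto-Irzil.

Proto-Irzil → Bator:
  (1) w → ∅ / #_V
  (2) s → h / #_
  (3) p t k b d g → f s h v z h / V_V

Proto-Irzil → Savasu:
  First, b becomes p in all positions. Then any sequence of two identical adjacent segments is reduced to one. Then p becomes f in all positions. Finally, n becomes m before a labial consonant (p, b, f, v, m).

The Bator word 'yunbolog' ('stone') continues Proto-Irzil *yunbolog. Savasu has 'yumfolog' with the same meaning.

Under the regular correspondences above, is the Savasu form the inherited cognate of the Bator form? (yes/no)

yes

Derive the expected Savasu reflex of *yunbolog:
Savasu: start from *yunbolog.
  rule 1 (unconditioned shift): yunbolog → yunpolog
  rule 2: no change — yunpolog
  rule 3 (unconditioned shift): yunpolog → yunfolog
  rule 4 (nasal place assimilation): yunfolog → yumfolog
  ⇒ Savasu yumfolog
Savasu 'yumfolog' matches the regular reflex exactly, so the pair is cognate.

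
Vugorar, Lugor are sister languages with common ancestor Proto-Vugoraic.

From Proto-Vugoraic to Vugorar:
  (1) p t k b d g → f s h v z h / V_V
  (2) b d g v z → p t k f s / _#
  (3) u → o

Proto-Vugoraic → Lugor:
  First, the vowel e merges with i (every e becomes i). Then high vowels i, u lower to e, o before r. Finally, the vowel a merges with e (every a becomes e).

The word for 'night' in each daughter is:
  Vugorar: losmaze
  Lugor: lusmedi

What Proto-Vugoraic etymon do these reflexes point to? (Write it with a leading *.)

*lusmade

Position 6: Vugorar has z, Lugor has d. Lugor preserves d here (none of its changes turn any other segment into d), so the proto-segment is *d.
Position 2: Vugorar has o, Lugor has u. Lugor preserves u here (none of its changes turn any other segment into u), so the proto-segment is *u.
This points to *lusmade. Verify forward in each daughter:
Vugorar: start from *lusmade.
  rule 1 (intervocalic lenition): lusmade → lusmaze
  rule 2: no change — lusmaze
  rule 3 (vowel merger): lusmaze → losmaze
  ⇒ Vugorar losmaze
Lugor: start from *lusmade.
  rule 1 (vowel merger): lusmade → lusmadi
  rule 2: no change — lusmadi
  rule 3 (vowel merger): lusmadi → lusmedi
  ⇒ Lugor lusmedi
No other proto-form is consistent with every reflex, so the reconstruction is *lusmade.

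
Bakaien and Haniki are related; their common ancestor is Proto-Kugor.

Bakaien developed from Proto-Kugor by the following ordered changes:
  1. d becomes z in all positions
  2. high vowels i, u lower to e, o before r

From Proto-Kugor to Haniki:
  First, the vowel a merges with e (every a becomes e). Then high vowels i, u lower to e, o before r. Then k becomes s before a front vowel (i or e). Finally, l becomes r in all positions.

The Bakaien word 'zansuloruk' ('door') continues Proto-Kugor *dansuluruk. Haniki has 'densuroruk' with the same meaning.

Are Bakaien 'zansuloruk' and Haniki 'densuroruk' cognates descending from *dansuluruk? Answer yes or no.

Derive the expected Haniki reflex of *dansuluruk:
Haniki: start from *dansuluruk.
  rule 1 (vowel merger): dansuluruk → densuluruk
  rule 2 (pre-rhotic lowering): densuluruk → densuloruk
  rule 3: no change — densuloruk
  rule 4 (unconditioned shift): densuloruk → densuroruk
  ⇒ Haniki densuroruk
Haniki 'densuroruk' matches the regular reflex exactly, so the pair is cognate.

yes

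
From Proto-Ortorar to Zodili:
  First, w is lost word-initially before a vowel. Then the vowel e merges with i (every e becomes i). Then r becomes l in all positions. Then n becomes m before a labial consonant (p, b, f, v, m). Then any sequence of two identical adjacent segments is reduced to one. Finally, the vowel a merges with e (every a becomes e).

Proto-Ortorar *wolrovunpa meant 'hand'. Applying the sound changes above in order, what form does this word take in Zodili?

Zodili: *wolrovunpa
  wolrovunpa → olrovunpa   [glide loss]
  olrovunpa (rule 2 does not apply)
  olrovunpa → ollovunpa   [unconditioned shift]
  ollovunpa → ollovumpa   [nasal place assimilation]
  ollovumpa → olovumpa   [degemination]
  olovumpa → olovumpe   [vowel merger]
  giving Zodili olovumpe.

olovumpe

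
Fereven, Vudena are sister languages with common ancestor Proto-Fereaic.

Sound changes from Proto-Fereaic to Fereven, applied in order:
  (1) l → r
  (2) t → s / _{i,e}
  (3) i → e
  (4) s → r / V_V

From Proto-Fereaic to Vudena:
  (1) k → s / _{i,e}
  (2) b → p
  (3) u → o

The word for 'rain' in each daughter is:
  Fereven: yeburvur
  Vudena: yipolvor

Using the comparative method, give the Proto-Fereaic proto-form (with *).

Position 2: Fereven has e, Vudena has i. Vudena preserves i here (none of its changes turn any other segment into i), so the proto-segment is *i.
Position 5: Fereven has r, Vudena has l. Vudena preserves l here (none of its changes turn any other segment into l), so the proto-segment is *l.
Position 4: Fereven has u, Vudena has o. Fereven preserves u here (none of its changes turn any other segment into u), so the proto-segment is *u.
Verify the candidate proto-form against each daughter:
Fereven: start from *yibulvur.
  rule 1 (unconditioned shift): yibulvur → yiburvur
  rule 2: no change — yiburvur
  rule 3 (vowel merger): yiburvur → yeburvur
  rule 4: no change — yeburvur
  ⇒ Fereven yeburvur
Vudena: *yibulvur
  yibulvur (rule 1 does not apply)
  yibulvur → yipulvur   [unconditioned shift]
  yipulvur → yipolvor   [vowel merger]
  giving Vudena yipolvor.
Only *yibulvur yields all of Fereven yeburvur, Vudena yipolvor.

*yibulvur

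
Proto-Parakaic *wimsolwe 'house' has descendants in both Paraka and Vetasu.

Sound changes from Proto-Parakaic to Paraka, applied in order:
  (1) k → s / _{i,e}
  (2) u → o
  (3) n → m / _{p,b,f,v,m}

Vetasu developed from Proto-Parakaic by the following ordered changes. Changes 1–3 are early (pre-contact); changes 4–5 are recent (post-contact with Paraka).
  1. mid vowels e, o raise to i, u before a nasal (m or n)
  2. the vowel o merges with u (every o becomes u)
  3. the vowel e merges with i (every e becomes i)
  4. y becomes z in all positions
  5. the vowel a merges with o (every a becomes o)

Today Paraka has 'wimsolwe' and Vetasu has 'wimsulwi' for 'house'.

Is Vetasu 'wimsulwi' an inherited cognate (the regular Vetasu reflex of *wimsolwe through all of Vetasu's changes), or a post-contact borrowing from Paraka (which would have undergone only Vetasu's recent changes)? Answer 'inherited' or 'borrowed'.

inherited

If inherited, *wimsolwe would pass through all of Vetasu's changes:
Vetasu: start from *wimsolwe.
  rule 1: no change — wimsolwe
  rule 2 (vowel merger): wimsolwe → wimsulwe
  rule 3 (vowel merger): wimsulwe → wimsulwi
  rule 4: no change — wimsulwi
  rule 5: no change — wimsulwi
  ⇒ Vetasu wimsulwi
If borrowed from Paraka 'wimsolwe' after the early changes, it would undergo only the recent ones:
  rule 4 (unconditioned shift): no change (wimsolwe)
  rule 5 (vowel merger): no change (wimsolwe)
  ⇒ as a loan: wimsolwe
Vetasu 'wimsulwi' matches the inherited outcome exactly, so it is an inherited cognate, not a loan.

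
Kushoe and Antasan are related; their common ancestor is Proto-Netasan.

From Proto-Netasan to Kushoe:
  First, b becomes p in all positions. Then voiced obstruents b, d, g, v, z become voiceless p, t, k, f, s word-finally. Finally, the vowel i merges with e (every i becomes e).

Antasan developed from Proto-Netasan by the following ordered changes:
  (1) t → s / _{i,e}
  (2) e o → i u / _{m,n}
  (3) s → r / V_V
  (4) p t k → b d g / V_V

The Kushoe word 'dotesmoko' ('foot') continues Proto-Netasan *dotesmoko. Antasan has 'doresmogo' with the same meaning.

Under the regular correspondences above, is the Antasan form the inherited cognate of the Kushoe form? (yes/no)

Derive the expected Antasan reflex of *dotesmoko:
Antasan: *dotesmoko > dosesmoko > doresmoko > doresmogo  (by palatalisation, rhotacism, intervocalic voicing)
Antasan 'doresmogo' matches the regular reflex exactly, so the pair is cognate.

yes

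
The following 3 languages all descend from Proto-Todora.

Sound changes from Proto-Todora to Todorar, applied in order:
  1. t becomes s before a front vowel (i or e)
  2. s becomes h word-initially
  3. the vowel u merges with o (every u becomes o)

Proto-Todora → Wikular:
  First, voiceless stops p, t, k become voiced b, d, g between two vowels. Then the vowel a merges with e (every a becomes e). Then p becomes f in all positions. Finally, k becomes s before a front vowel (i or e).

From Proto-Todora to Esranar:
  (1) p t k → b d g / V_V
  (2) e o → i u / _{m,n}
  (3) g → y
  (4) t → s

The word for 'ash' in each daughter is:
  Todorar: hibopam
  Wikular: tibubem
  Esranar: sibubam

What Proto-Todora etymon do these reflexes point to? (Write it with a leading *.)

Position 5: Todorar has p, Wikular has b, Esranar has b. Todorar preserves p here (none of its changes turn any other segment into p), so the proto-segment is *p.
Position 6: Todorar has a, Wikular has e, Esranar has a. Todorar preserves a here (none of its changes turn any other segment into a), so the proto-segment is *a.
Position 4: Todorar has o, Wikular has u, Esranar has u. Wikular preserves u here (none of its changes turn any other segment into u), so the proto-segment is *u.
Verify the candidate proto-form against each daughter:
Todorar: *tibupam
  tibupam → sibupam   [palatalisation]
  sibupam → hibupam   [debuccalisation]
  hibupam → hibopam   [vowel merger]
  giving Todorar hibopam.
Wikular: start from *tibupam.
  rule 1 (intervocalic voicing): tibupam → tibubam
  rule 2 (vowel merger): tibubam → tibubem
  rule 3: no change — tibubem
  rule 4: no change — tibubem
  ⇒ Wikular tibubem
Esranar: start from *tibupam.
  rule 1 (intervocalic voicing): tibupam → tibubam
  rule 2: no change — tibubam
  rule 3: no change — tibubam
  rule 4 (unconditioned shift): tibubam → sibubam
  ⇒ Esranar sibubam
*tibupam is the unique common source.

*tibupam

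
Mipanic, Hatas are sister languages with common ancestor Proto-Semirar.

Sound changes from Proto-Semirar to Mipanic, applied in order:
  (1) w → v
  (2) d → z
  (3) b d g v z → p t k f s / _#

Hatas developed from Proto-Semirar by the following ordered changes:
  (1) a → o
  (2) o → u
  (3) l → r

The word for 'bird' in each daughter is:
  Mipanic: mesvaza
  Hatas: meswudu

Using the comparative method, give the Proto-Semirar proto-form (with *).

*meswada

Position 7: Mipanic has a, Hatas has u. Mipanic preserves a here (none of its changes turn any other segment into a), so the proto-segment is *a.
Position 4: Mipanic has v, Hatas has w. Hatas preserves w here (none of its changes turn any other segment into w), so the proto-segment is *w.
Position 5: Mipanic has a, Hatas has u. Mipanic preserves a here (none of its changes turn any other segment into a), so the proto-segment is *a.
Verify the candidate proto-form against each daughter:
Mipanic: start from *meswada.
  rule 1 (unconditioned shift): meswada → mesvada
  rule 2 (unconditioned shift): mesvada → mesvaza
  rule 3: no change — mesvaza
  ⇒ Mipanic mesvaza
Hatas: *meswada
  meswada → meswodo   [vowel merger]
  meswodo → meswudu   [vowel merger]
  meswudu (rule 3 does not apply)
  giving Hatas meswudu.
Only *meswada yields all of Mipanic mesvaza, Hatas meswudu.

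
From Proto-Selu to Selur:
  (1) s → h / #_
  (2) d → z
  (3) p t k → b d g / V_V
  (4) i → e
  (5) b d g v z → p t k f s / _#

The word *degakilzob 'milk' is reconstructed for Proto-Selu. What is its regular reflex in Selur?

zegagelzop

Selur: *degakilzob
  degakilzob (rule 1 does not apply)
  degakilzob → zegakilzob   [unconditioned shift]
  zegakilzob → zegagilzob   [intervocalic voicing]
  zegagilzob → zegagelzob   [vowel merger]
  zegagelzob → zegagelzop   [final devoicing]
  giving Selur zegagelzop.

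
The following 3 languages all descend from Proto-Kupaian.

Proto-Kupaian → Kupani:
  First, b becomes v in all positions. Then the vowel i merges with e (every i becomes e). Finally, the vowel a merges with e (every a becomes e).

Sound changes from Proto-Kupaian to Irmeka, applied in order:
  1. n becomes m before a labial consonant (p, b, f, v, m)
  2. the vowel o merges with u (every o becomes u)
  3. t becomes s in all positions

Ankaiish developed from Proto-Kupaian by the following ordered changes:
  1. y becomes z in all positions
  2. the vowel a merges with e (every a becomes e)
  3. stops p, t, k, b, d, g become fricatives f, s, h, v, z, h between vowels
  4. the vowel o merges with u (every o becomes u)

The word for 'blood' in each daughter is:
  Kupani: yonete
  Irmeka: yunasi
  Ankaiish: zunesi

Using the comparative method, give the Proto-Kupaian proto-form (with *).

*yonati

Position 4: Kupani has e, Irmeka has a, Ankaiish has e. Irmeka preserves a here (none of its changes turn any other segment into a), so the proto-segment is *a.
Position 6: Kupani has e, Irmeka has i, Ankaiish has i. Irmeka preserves i here (none of its changes turn any other segment into i), so the proto-segment is *i.
Position 1: Kupani has y, Irmeka has y, Ankaiish has z. Kupani preserves y here (none of its changes turn any other segment into y), so the proto-segment is *y.
This points to *yonati. Verify forward in each daughter:
Kupani: start from *yonati.
  rule 1: no change — yonati
  rule 2 (vowel merger): yonati → yonate
  rule 3 (vowel merger): yonate → yonete
  ⇒ Kupani yonete
Irmeka: *yonati > yunati > yunasi  (by vowel merger, unconditioned shift)
Ankaiish: *yonati > zonati > zoneti > zonesi > zunesi  (by unconditioned shift, vowel merger, intervocalic lenition, vowel merger)
No other proto-form is consistent with every reflex, so the reconstruction is *yonati.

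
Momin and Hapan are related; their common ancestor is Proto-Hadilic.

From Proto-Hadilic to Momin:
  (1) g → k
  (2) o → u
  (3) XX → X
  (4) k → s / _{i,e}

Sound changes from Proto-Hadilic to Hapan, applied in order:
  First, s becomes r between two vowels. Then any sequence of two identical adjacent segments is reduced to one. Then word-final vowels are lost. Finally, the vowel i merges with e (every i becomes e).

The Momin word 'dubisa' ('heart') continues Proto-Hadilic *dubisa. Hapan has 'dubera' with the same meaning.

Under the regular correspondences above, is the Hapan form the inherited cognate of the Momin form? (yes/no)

Derive the expected Hapan reflex of *dubisa:
Hapan: *dubisa
  dubisa → dubira   [rhotacism]
  dubira (rule 2 does not apply)
  dubira → dubir   [apocope]
  dubir → duber   [vowel merger]
  giving Hapan duber.
The regular Hapan reflex would be 'duber', but the attested form is 'dubera'. The correspondence is irregular, so they are not cognates (the Hapan form has a different source).

no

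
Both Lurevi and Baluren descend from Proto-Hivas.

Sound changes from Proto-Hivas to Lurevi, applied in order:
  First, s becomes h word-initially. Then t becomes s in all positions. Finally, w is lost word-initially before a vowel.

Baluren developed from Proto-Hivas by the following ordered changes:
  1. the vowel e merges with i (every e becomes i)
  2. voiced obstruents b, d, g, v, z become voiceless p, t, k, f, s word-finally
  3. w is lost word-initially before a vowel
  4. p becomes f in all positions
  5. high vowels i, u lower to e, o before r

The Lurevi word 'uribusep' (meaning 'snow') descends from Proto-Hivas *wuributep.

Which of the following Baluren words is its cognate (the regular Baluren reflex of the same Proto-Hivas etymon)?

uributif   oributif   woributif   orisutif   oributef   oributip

Baluren: *wuributep > wuributip > uributip > uributif > oributif  (by vowel merger, glide loss, unconditioned shift, pre-rhotic lowering)

oributif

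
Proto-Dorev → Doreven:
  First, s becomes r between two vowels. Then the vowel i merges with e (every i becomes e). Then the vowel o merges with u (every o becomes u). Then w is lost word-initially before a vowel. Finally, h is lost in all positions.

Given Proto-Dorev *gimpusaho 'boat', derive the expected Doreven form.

gempurau

Doreven: *gimpusaho
  gimpusaho → gimpuraho   [rhotacism]
  gimpuraho → gempuraho   [vowel merger]
  gempuraho → gempurahu   [vowel merger]
  gempurahu (rule 4 does not apply)
  gempurahu → gempurau   [h-loss]
  giving Doreven gempurau.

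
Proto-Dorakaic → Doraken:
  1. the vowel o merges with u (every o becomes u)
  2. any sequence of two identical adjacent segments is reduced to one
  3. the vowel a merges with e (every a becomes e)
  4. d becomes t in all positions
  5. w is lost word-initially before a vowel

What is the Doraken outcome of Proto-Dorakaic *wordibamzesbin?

Doraken: start from *wordibamzesbin.
  rule 1 (vowel merger): wordibamzesbin → wurdibamzesbin
  rule 2: no change — wurdibamzesbin
  rule 3 (vowel merger): wurdibamzesbin → wurdibemzesbin
  rule 4 (unconditioned shift): wurdibemzesbin → wurtibemzesbin
  rule 5 (glide loss): wurtibemzesbin → urtibemzesbin
  ⇒ Doraken urtibemzesbin

urtibemzesbin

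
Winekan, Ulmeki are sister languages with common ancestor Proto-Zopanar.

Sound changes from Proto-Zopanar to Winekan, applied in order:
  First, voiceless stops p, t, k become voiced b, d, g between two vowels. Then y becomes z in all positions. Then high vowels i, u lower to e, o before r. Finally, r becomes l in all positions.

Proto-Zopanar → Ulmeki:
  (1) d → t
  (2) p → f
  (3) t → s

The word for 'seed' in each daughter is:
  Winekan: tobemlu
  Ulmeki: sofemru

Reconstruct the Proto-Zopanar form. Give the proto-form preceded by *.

*topemru

Position 1: Winekan has t, Ulmeki has s. Winekan preserves t here (none of its changes turn any other segment into t), so the proto-segment is *t.
Position 6: Winekan has l, Ulmeki has r. Ulmeki preserves r here (none of its changes turn any other segment into r), so the proto-segment is *r.
Position 3: Winekan has b, Ulmeki has f. Taking the neighbouring segments as reconstructed: Winekan b could go back to *p or *b; Ulmeki f could go back to *p or *f — the one source consistent with every daughter is *p.
Continuing position by position gives *topemru; check it forward:
Winekan: *topemru
  topemru → tobemru   [intervocalic voicing]
  tobemru (rule 2 does not apply)
  tobemru (rule 3 does not apply)
  tobemru → tobemlu   [unconditioned shift]
  giving Winekan tobemlu.
Ulmeki: start from *topemru.
  rule 1: no change — topemru
  rule 2 (unconditioned shift): topemru → tofemru
  rule 3 (unconditioned shift): tofemru → sofemru
  ⇒ Ulmeki sofemru
Only *topemru yields all of Winekan tobemlu, Ulmeki sofemru.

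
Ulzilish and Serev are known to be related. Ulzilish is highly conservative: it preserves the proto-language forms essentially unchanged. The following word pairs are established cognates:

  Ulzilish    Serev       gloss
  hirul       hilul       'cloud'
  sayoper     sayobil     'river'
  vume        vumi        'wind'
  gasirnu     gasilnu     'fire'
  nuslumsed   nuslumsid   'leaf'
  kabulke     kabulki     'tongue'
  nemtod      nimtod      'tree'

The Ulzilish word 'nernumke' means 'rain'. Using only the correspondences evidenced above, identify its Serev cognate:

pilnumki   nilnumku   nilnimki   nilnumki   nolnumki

nilnumki

sayoper ~ sayobil — Ulzilish e corresponds to Serev i after a consonant, before r.
gasirnu ~ gasilnu — Ulzilish r corresponds to Serev l after a vowel, before a nasal.
vume ~ vumi, kabulke ~ kabulki — Ulzilish e corresponds to Serev i word-finally.
Applying these to Ulzilish 'nernumke':
  nernumke → nirnumke   (e→i after a consonant, before r)
  nirnumke → nilnumke   (r→l after a vowel, before a nasal)
  nilnumke → nilnumki   (e→i word-finally)
So the Serev cognate is 'nilnumki'.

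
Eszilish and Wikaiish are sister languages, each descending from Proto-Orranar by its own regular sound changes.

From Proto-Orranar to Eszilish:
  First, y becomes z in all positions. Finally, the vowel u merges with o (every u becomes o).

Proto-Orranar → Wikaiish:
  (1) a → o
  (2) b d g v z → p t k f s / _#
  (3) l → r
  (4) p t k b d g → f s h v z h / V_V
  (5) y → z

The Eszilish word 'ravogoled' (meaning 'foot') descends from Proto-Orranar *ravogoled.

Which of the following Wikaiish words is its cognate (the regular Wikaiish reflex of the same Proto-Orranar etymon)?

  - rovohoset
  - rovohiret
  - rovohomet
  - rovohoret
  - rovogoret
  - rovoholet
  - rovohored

Wikaiish: *ravogoled
  ravogoled → rovogoled   [vowel merger]
  rovogoled → rovogolet   [final devoicing]
  rovogolet → rovogoret   [unconditioned shift]
  rovogoret → rovohoret   [intervocalic lenition]
  rovohoret (rule 5 does not apply)
  giving Wikaiish rovohoret.

rovohoret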